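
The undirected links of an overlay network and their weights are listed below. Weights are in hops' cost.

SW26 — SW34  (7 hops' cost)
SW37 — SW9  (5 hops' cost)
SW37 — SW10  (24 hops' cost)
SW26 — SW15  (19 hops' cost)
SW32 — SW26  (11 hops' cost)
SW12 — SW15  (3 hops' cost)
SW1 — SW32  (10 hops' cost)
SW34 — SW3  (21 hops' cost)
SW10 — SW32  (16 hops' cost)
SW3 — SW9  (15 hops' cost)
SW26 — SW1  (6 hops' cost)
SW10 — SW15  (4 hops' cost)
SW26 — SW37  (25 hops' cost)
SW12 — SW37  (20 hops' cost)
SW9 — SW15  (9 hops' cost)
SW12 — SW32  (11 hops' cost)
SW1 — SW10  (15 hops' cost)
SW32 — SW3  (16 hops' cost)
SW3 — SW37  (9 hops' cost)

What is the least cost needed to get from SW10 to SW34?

Candidate routes:
SW10–SW15–SW26–SW34: 4+19+7 = 30
SW10–SW1–SW26–SW34: 15+6+7 = 28
The minimum is 28 hops' cost via SW10–SW1–SW26–SW34.

28 hops' cost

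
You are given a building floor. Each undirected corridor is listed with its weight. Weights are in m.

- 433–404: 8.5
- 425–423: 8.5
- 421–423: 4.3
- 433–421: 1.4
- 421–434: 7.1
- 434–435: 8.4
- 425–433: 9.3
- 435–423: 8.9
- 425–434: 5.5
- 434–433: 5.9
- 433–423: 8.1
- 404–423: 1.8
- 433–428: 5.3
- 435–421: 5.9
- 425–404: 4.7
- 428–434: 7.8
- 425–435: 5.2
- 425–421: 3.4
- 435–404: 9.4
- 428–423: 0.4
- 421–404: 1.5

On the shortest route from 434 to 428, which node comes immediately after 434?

Candidate routes:
434 - 428: 7.8 = 7.8
434 - 421 - 404 - 423 - 428: 7.1+1.5+1.8+0.4 = 10.8
The minimum is 7.8 m via 434 - 428.
So from 434 the first move is to 428.

428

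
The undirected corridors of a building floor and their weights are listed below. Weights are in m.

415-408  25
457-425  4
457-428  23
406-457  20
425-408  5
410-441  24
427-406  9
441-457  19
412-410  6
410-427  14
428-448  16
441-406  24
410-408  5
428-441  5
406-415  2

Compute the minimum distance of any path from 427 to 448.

Running Dijkstra from 427:
427: 0
406: 9  (via 427)
415: 11  (via 406)
410: 14  (via 427)
408: 19  (via 410)
412: 20  (via 410)
425: 24  (via 408)
457: 28  (via 425)
441: 33  (via 406)
428: 38  (via 441)
448: 54  (via 428)
Shortest route: 427 → 406 → 441 → 428 → 448 = 54 m.

54 m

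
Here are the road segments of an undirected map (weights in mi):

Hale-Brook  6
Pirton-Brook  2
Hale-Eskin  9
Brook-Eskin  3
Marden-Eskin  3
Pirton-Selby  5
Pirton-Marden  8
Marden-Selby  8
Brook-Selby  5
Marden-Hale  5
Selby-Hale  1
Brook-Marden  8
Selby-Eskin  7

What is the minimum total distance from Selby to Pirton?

Compare a few routes:
Selby–Pirton: 5 = 5
Selby–Brook–Pirton: 5+2 = 7
Selby–Hale–Brook–Pirton: 1+6+2 = 9
The minimum is 5 mi via Selby–Pirton.

5 mi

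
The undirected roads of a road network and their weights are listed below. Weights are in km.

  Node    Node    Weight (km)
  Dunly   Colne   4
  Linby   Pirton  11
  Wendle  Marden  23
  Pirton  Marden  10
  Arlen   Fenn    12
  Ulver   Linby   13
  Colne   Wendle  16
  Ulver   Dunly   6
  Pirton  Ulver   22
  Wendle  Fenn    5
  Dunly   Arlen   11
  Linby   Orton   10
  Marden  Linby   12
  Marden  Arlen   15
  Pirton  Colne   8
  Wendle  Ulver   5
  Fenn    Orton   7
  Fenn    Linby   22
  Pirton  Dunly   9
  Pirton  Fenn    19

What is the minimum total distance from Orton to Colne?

27 km

Shortest distances from Orton:
Orton: 0
Fenn: 7  (via Orton)
Linby: 10  (via Orton)
Wendle: 12  (via Fenn)
Ulver: 17  (via Wendle)
Arlen: 19  (via Fenn)
Pirton: 21  (via Linby)
Marden: 22  (via Linby)
Dunly: 23  (via Ulver)
Colne: 27  (via Dunly)
Shortest route: Orton → Fenn → Wendle → Ulver → Dunly → Colne = 27 km.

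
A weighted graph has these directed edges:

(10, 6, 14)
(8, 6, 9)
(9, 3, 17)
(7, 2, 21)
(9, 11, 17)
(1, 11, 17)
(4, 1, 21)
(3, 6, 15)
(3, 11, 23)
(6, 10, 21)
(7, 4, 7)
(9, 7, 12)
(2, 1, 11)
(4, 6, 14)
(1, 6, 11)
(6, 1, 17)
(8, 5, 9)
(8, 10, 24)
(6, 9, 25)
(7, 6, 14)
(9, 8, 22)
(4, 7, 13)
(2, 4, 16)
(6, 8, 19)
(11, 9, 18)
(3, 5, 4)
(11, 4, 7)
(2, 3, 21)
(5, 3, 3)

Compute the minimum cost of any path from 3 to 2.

Running Dijkstra from 3:
3: 0
5: 4  (via 3)
6: 15  (via 3)
11: 23  (via 3)
4: 30  (via 11)
1: 32  (via 6)
8: 34  (via 6)
10: 36  (via 6)
9: 40  (via 6)
7: 43  (via 4)
2: 64  (via 7)
Shortest route: 3 → 11 → 4 → 7 → 2 = 64.

64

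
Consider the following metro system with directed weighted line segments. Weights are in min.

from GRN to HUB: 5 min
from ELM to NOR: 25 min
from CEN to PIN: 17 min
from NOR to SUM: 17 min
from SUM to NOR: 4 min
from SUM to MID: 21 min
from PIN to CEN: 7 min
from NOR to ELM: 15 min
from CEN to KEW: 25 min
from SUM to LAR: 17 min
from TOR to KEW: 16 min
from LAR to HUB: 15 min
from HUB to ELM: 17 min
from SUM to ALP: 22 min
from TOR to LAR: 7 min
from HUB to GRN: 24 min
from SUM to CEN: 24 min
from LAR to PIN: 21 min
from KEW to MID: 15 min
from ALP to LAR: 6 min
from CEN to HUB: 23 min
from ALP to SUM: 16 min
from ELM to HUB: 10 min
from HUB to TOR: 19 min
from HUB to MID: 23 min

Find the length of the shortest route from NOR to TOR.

Compare a few routes:
NOR–ELM–HUB–TOR: 15+10+19 = 44
NOR–SUM–ALP–LAR–HUB–TOR: 17+22+6+15+19 = 79
NOR–SUM–LAR–HUB–TOR: 17+17+15+19 = 68
The minimum is 44 min via NOR–ELM–HUB–TOR.

44 min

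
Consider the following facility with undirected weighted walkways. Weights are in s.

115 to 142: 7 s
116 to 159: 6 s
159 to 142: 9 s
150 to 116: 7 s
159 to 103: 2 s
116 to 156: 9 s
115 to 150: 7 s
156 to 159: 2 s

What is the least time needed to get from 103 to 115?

Compare a few routes:
103 - 159 - 142 - 115: 2+9+7 = 18
103 - 159 - 156 - 116 - 150 - 115: 2+2+9+7+7 = 27
103 - 159 - 116 - 150 - 115: 2+6+7+7 = 22
Cheapest is 103 - 159 - 142 - 115 at 18 s.

18 s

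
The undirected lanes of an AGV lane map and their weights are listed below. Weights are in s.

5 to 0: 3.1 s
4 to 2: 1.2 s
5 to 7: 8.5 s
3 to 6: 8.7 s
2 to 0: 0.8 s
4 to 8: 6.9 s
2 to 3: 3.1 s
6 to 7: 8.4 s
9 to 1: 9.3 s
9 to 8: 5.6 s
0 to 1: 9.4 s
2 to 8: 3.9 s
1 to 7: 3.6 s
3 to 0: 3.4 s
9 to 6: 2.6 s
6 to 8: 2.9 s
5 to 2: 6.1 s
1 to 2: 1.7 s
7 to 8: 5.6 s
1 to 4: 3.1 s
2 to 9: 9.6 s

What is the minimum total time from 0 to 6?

Shortest distances from 0:
0: 0
2: 0.8  (via 0)
4: 2  (via 2)
1: 2.5  (via 2)
5: 3.1  (via 0)
3: 3.4  (via 0)
8: 4.7  (via 2)
7: 6.1  (via 1)
6: 7.6  (via 8)
Shortest route: 0–2–8–6 = 7.6 s.

7.6 s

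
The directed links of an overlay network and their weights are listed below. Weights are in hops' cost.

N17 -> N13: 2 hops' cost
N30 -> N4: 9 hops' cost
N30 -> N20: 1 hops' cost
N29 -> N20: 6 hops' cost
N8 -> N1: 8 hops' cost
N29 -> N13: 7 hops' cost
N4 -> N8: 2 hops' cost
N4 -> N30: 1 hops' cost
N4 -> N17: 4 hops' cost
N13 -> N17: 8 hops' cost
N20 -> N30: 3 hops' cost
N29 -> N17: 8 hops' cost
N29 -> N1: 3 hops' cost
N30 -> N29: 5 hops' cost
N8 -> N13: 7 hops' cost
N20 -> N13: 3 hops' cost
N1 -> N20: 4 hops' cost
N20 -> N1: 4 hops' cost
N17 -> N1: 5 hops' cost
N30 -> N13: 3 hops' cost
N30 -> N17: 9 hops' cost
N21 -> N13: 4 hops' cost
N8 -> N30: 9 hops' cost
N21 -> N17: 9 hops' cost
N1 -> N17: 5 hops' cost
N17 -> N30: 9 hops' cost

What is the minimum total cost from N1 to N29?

Enumerating some paths:
N1 - N17 - N30 - N29: 5+9+5 = 19
N1 - N20 - N30 - N29: 4+3+5 = 12
Cheapest is N1 - N20 - N30 - N29 at 12 hops' cost.

12 hops' cost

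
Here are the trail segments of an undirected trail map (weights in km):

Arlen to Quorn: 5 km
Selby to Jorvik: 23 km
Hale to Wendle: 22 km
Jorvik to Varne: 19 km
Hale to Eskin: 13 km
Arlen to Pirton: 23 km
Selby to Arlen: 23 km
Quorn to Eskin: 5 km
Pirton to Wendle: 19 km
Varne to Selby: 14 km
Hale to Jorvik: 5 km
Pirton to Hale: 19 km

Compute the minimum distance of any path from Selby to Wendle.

50 km

Settle nodes by increasing distance from Selby:
Selby: 0
Varne: 14  (via Selby)
Jorvik: 23  (via Selby)
Arlen: 23  (via Selby)
Hale: 28  (via Jorvik)
Quorn: 28  (via Arlen)
Eskin: 33  (via Quorn)
Pirton: 46  (via Arlen)
Wendle: 50  (via Hale)
Shortest route: Selby–Jorvik–Hale–Wendle = 50 km.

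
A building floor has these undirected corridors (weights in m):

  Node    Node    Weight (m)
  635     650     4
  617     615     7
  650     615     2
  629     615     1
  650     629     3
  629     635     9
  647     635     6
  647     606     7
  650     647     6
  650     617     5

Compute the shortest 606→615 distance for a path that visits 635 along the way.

Shortest 606→635: 606 → 647 → 635 = 13
Shortest 635→615: 635 → 650 → 615 = 6
Total via 635: 13 + 6 = 19 m.

19 m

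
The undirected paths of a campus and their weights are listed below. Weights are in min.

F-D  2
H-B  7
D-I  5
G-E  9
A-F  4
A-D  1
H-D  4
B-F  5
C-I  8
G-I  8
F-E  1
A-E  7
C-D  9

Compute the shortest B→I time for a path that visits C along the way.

24 min

Best B to C: B–F–D–C costing 16
Best C to I: C–I costing 8
Total via C: 16 + 8 = 24 min.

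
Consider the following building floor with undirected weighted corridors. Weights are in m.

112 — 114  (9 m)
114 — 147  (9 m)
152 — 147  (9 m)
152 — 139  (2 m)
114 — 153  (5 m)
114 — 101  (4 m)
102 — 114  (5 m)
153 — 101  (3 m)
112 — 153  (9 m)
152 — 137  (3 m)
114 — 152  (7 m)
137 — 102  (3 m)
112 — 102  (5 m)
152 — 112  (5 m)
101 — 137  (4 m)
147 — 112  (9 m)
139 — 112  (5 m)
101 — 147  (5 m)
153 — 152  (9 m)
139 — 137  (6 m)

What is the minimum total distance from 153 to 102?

Running Dijkstra from 153:
153: 0
101: 3  (via 153)
114: 5  (via 153)
137: 7  (via 101)
147: 8  (via 101)
152: 9  (via 153)
112: 9  (via 153)
102: 10  (via 114)
Shortest route: 153–114–102 = 10 m.

10 m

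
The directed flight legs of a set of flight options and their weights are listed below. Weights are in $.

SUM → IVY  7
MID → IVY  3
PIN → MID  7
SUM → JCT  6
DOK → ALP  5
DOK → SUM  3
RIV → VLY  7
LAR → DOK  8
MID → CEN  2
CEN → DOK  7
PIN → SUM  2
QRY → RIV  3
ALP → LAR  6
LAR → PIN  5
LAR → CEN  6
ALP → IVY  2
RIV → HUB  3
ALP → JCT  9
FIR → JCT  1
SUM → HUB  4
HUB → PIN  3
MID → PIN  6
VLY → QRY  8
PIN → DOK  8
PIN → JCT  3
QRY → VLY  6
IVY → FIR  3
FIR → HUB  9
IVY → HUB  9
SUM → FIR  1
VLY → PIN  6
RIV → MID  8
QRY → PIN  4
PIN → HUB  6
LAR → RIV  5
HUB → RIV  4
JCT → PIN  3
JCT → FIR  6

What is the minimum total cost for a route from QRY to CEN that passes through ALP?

$29

Best QRY to ALP: QRY → PIN → DOK → ALP costing 17
Shortest ALP→CEN: ALP → LAR → CEN = 12
Total via ALP: 17 + 12 = $29.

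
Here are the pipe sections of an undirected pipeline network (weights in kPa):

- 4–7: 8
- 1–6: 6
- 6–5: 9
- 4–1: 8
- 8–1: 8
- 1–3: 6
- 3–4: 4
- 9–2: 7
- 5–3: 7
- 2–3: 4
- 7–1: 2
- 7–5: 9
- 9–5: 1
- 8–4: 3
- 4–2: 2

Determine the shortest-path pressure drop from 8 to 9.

12 kPa

Candidate routes:
8 → 4 → 2 → 9: 3+2+7 = 12
8 → 4 → 3 → 5 → 9: 3+4+7+1 = 15
Cheapest is 8 → 4 → 2 → 9 at 12 kPa.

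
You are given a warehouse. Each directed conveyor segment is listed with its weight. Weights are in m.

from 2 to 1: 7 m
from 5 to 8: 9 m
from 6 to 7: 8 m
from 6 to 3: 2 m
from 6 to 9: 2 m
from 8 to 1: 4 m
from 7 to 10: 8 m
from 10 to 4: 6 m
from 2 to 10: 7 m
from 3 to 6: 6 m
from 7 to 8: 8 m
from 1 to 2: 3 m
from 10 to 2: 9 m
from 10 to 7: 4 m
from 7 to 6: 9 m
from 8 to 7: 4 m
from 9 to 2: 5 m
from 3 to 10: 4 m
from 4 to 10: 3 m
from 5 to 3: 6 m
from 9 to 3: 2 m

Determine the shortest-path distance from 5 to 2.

Candidate routes:
5 → 3 → 10 → 2: 6+4+9 = 19
5 → 8 → 7 → 6 → 9 → 2: 9+4+9+2+5 = 29
5 → 3 → 6 → 9 → 2: 6+6+2+5 = 19
5 → 8 → 1 → 2: 9+4+3 = 16
Cheapest is 5 → 8 → 1 → 2 at 16 m.

16 m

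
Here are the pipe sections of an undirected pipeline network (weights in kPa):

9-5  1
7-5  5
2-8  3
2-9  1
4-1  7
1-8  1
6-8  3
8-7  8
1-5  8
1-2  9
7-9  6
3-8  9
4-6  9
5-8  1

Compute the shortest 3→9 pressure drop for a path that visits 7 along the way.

Shortest 3→7: 3 → 8 → 5 → 7 = 15
Shortest 7→9: 7 → 9 = 6
Total via 7: 15 + 6 = 21 kPa.

21 kPa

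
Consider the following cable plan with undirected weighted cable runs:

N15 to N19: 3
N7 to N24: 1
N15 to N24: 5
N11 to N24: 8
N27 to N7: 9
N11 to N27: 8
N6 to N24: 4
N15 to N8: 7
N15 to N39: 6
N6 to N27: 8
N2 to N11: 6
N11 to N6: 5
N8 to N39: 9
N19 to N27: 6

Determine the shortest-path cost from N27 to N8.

Compare a few routes:
N27 - N6 - N24 - N15 - N8: 8+4+5+7 = 24
N27 - N19 - N15 - N39 - N8: 6+3+6+9 = 24
N27 - N7 - N24 - N15 - N8: 9+1+5+7 = 22
N27 - N19 - N15 - N8: 6+3+7 = 16
Cheapest is N27 - N19 - N15 - N8 at 16.

16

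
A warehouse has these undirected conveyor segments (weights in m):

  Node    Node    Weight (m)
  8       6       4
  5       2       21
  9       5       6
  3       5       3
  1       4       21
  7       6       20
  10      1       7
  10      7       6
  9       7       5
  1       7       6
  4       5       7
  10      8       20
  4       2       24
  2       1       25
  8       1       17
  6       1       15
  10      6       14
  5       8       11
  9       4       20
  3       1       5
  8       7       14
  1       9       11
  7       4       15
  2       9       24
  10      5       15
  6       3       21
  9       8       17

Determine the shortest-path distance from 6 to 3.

Running Dijkstra from 6:
6: 0
8: 4  (via 6)
10: 14  (via 6)
1: 15  (via 6)
5: 15  (via 8)
3: 18  (via 5)
Shortest route: 6 → 8 → 5 → 3 = 18 m.

18 m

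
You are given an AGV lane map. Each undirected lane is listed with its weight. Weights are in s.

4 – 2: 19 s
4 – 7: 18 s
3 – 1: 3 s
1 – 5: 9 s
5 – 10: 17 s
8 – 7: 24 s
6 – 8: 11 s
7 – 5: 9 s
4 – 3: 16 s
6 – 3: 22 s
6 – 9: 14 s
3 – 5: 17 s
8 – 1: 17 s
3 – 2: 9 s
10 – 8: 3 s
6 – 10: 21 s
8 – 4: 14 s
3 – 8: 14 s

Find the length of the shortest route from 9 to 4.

Candidate routes:
9–6–8–4: 14+11+14 = 39
9–6–10–8–4: 14+21+3+14 = 52
9–6–3–4: 14+22+16 = 52
Cheapest is 9–6–8–4 at 39 s.

39 s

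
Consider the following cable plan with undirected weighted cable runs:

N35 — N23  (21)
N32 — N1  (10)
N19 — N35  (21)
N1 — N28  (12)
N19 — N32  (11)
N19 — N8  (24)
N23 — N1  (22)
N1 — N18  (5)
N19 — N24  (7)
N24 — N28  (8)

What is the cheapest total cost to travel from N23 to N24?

42

Compare a few routes:
N23 - N1 - N32 - N19 - N24: 22+10+11+7 = 50
N23 - N1 - N28 - N24: 22+12+8 = 42
N23 - N35 - N19 - N32 - N1 - N28 - N24: 21+21+11+10+12+8 = 83
N23 - N35 - N19 - N24: 21+21+7 = 49
Cheapest is N23 - N1 - N28 - N24 at 42.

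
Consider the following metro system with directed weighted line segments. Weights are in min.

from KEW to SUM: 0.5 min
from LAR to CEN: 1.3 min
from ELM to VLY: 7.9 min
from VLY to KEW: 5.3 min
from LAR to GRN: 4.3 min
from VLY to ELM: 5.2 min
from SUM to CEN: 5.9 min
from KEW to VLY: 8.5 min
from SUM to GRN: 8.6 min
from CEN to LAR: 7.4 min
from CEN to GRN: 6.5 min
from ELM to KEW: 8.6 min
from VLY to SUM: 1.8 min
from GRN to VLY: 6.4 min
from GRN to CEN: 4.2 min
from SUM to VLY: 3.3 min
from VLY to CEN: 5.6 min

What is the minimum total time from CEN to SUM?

Settle nodes by increasing distance from CEN:
CEN: 0
GRN: 6.5  (via CEN)
LAR: 7.4  (via CEN)
VLY: 12.9  (via GRN)
SUM: 14.7  (via VLY)
Shortest route: CEN–GRN–VLY–SUM = 14.7 min.

14.7 min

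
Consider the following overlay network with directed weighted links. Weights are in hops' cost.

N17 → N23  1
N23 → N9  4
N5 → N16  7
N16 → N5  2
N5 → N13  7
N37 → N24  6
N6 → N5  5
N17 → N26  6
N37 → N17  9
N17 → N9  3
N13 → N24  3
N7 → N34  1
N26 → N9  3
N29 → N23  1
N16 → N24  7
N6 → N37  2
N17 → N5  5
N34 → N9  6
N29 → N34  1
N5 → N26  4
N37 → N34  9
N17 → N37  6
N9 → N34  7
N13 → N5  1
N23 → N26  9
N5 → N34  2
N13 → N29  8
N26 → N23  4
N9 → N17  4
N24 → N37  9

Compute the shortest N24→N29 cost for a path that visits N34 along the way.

48 hops' cost

Best N24 to N34: N24 → N37 → N34 costing 18
Shortest N34→N29: N34 → N9 → N17 → N5 → N13 → N29 = 30
Total via N34: 18 + 30 = 48 hops' cost.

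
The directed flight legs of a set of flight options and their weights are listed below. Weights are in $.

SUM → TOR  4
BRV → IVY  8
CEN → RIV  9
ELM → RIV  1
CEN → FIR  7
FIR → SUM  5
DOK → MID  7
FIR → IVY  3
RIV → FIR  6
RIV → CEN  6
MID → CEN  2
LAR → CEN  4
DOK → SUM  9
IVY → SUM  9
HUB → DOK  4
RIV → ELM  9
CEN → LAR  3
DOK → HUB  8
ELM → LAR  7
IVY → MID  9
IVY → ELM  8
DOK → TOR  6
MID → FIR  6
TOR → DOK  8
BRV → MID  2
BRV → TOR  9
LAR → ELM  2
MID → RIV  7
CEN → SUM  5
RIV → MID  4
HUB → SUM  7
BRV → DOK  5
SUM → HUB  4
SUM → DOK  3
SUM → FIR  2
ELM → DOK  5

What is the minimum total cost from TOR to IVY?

$22

Compare a few routes:
TOR–DOK–MID–FIR–IVY: 8+7+6+3 = 24
TOR–DOK–MID–CEN–SUM–FIR–IVY: 8+7+2+5+2+3 = 27
TOR–DOK–SUM–FIR–IVY: 8+9+2+3 = 22
TOR–DOK–MID–CEN–FIR–IVY: 8+7+2+7+3 = 27
Cheapest is TOR–DOK–SUM–FIR–IVY at $22.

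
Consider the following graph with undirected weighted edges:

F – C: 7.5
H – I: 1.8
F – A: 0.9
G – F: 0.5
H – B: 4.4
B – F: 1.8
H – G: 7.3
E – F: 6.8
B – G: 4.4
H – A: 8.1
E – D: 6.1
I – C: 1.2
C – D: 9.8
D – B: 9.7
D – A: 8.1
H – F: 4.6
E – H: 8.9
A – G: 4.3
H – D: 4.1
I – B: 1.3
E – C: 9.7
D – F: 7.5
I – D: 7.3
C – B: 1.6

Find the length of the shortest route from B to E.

Shortest distances from B:
B: 0
I: 1.3  (via B)
C: 1.6  (via B)
F: 1.8  (via B)
G: 2.3  (via F)
A: 2.7  (via F)
H: 3.1  (via I)
D: 7.2  (via H)
E: 8.6  (via F)
Shortest route: B → F → E = 8.6.

8.6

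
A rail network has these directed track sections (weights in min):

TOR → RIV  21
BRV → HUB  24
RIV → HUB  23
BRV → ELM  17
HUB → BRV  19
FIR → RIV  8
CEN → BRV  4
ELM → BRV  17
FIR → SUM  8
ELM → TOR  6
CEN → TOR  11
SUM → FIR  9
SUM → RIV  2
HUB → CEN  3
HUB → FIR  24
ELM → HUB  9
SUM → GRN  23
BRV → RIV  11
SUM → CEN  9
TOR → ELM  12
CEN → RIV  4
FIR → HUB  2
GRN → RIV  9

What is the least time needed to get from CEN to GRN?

82 min

Shortest distances from CEN:
CEN: 0
BRV: 4  (via CEN)
RIV: 4  (via CEN)
TOR: 11  (via CEN)
ELM: 21  (via BRV)
HUB: 27  (via RIV)
FIR: 51  (via HUB)
SUM: 59  (via FIR)
GRN: 82  (via SUM)
Shortest route: CEN–RIV–HUB–FIR–SUM–GRN = 82 min.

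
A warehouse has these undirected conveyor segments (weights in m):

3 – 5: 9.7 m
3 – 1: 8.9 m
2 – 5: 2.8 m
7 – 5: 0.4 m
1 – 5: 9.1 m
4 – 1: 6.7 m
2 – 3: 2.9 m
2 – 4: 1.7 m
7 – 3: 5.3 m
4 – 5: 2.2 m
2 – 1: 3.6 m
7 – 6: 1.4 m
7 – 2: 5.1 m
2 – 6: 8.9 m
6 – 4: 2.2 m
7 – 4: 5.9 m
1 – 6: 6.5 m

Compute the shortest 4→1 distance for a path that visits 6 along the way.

8.7 m

Shortest 4→6: 4–6 = 2.2
Shortest 6→1: 6–1 = 6.5
Total via 6: 2.2 + 6.5 = 8.7 m.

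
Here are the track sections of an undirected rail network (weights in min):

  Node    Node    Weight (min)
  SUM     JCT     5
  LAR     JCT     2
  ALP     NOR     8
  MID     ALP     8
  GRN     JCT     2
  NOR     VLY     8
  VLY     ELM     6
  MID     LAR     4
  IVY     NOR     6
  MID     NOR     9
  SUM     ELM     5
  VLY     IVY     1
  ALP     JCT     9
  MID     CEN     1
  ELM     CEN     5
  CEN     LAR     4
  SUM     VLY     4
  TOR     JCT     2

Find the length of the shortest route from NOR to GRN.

Candidate routes:
NOR–IVY–VLY–SUM–JCT–GRN: 6+1+4+5+2 = 18
NOR–MID–CEN–LAR–JCT–GRN: 9+1+4+2+2 = 18
NOR–VLY–SUM–JCT–GRN: 8+4+5+2 = 19
NOR–MID–LAR–JCT–GRN: 9+4+2+2 = 17
The minimum is 17 min via NOR–MID–LAR–JCT–GRN.

17 min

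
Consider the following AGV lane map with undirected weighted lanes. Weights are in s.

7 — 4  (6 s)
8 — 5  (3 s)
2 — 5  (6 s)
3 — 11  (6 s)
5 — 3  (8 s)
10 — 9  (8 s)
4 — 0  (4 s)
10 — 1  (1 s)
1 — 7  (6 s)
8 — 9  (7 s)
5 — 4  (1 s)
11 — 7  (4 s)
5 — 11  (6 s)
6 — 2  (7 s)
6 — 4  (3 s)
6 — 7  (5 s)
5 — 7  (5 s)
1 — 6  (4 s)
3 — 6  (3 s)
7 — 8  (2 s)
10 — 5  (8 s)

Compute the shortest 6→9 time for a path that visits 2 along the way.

23 s

Best 6 to 2: 6–2 costing 7
Best 2 to 9: 2–5–8–9 costing 16
Total via 2: 7 + 16 = 23 s.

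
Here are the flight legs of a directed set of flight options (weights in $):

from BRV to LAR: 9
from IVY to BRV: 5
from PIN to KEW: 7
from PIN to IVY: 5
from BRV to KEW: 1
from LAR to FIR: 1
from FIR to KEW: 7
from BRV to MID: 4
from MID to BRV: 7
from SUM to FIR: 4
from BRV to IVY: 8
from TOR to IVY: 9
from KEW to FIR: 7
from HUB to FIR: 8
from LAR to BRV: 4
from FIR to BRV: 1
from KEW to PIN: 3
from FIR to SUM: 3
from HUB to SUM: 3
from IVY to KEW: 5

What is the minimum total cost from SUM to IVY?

Running Dijkstra from SUM:
SUM: 0
FIR: 4  (via SUM)
BRV: 5  (via FIR)
KEW: 6  (via BRV)
PIN: 9  (via KEW)
MID: 9  (via BRV)
IVY: 13  (via BRV)
Shortest route: SUM–FIR–BRV–IVY = $13.

$13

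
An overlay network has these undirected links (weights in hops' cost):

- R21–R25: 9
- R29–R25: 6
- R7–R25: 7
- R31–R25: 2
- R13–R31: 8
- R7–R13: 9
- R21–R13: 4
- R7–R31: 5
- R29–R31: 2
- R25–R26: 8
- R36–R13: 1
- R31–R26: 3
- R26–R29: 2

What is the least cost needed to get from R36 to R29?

Shortest distances from R36:
R36: 0
R13: 1  (via R36)
R21: 5  (via R13)
R31: 9  (via R13)
R7: 10  (via R13)
R25: 11  (via R31)
R29: 11  (via R31)
Shortest route: R36–R13–R31–R29 = 11 hops' cost.

11 hops' cost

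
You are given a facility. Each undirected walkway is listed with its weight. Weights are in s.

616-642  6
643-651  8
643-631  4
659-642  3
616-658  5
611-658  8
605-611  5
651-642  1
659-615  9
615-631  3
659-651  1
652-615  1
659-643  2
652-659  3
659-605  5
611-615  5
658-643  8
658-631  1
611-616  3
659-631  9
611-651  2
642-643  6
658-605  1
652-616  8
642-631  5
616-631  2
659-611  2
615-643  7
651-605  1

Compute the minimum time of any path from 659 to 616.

Running Dijkstra from 659:
659: 0
651: 1  (via 659)
642: 2  (via 651)
611: 2  (via 659)
605: 2  (via 651)
643: 2  (via 659)
652: 3  (via 659)
658: 3  (via 605)
631: 4  (via 658)
615: 4  (via 652)
616: 5  (via 611)
Shortest route: 659 → 611 → 616 = 5 s.

5 s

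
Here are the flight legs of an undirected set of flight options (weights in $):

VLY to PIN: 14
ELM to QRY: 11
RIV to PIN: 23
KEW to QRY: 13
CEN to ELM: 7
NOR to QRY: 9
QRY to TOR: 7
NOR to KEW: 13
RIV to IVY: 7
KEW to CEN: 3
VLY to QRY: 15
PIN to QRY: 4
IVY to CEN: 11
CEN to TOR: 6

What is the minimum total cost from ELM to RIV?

$25

Candidate routes:
ELM - QRY - KEW - CEN - IVY - RIV: 11+13+3+11+7 = 45
ELM - QRY - PIN - RIV: 11+4+23 = 38
ELM - CEN - IVY - RIV: 7+11+7 = 25
ELM - QRY - TOR - CEN - IVY - RIV: 11+7+6+11+7 = 42
The minimum is $25 via ELM - CEN - IVY - RIV.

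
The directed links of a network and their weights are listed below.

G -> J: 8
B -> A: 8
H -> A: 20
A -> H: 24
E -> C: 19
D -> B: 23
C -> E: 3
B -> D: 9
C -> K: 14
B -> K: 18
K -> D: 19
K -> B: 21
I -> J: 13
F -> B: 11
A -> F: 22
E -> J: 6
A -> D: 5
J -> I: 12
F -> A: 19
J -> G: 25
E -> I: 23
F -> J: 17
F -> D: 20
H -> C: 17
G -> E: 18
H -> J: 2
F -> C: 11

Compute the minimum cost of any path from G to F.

102

Compare a few routes:
G → E → C → K → D → B → A → F: 18+19+14+19+23+8+22 = 123
G → E → C → K → B → A → F: 18+19+14+21+8+22 = 102
Cheapest is G → E → C → K → B → A → F at 102.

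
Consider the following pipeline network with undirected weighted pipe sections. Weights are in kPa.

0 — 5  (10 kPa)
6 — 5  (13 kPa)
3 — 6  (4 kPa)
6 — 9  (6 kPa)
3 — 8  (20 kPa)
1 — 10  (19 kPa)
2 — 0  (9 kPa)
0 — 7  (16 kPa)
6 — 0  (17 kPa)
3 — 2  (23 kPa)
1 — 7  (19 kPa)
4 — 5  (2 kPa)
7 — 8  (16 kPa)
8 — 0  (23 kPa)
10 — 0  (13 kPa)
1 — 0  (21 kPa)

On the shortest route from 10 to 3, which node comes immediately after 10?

0

Compare a few routes:
10–0–2–3: 13+9+23 = 45
10–0–8–3: 13+23+20 = 56
10–0–6–3: 13+17+4 = 34
10–0–5–6–3: 13+10+13+4 = 40
The minimum is 34 kPa via 10–0–6–3.
So from 10 the first move is to 0.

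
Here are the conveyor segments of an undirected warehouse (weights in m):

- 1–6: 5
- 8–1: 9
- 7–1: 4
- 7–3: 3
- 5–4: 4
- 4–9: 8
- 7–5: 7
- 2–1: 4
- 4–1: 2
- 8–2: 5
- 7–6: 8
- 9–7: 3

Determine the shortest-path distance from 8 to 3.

16 m

Enumerating some paths:
8–1–7–3: 9+4+3 = 16
8–1–6–7–3: 9+5+8+3 = 25
8–1–4–9–7–3: 9+2+8+3+3 = 25
8–1–4–5–7–3: 9+2+4+7+3 = 25
The minimum is 16 m via 8–1–7–3.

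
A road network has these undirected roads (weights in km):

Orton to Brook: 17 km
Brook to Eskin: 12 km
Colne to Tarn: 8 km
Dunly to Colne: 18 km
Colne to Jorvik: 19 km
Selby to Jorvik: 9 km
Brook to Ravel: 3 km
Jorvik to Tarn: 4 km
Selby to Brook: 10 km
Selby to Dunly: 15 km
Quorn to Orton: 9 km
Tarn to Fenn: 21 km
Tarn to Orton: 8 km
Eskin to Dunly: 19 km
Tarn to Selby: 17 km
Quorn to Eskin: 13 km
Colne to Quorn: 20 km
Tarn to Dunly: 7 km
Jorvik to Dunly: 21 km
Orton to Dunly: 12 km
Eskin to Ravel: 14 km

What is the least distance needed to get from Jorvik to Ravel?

Compare a few routes:
Jorvik → Tarn → Selby → Brook → Ravel: 4+17+10+3 = 34
Jorvik → Tarn → Orton → Brook → Ravel: 4+8+17+3 = 32
Jorvik → Selby → Brook → Ravel: 9+10+3 = 22
The minimum is 22 km via Jorvik → Selby → Brook → Ravel.

22 km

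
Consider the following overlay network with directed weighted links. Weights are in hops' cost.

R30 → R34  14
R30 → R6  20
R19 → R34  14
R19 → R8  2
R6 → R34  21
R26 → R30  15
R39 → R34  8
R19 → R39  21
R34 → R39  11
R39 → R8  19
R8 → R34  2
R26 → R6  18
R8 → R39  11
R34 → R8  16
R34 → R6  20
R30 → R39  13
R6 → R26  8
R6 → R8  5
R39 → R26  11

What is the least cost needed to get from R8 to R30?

Enumerating some paths:
R8 - R34 - R39 - R26 - R30: 2+11+11+15 = 39
R8 - R34 - R6 - R26 - R30: 2+20+8+15 = 45
R8 - R39 - R26 - R30: 11+11+15 = 37
Cheapest is R8 - R39 - R26 - R30 at 37 hops' cost.

37 hops' cost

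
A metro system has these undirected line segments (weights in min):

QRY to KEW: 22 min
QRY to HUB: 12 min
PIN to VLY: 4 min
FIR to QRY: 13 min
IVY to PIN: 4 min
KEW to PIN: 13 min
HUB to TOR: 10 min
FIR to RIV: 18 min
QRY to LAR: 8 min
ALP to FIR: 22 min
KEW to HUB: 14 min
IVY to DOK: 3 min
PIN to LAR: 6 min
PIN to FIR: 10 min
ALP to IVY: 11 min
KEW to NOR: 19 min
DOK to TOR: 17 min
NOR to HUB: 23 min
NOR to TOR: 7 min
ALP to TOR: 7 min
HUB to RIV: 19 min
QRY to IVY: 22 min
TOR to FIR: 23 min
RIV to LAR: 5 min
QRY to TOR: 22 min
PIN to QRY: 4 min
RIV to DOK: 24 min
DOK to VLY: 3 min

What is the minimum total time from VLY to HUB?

Enumerating some paths:
VLY → PIN → QRY → HUB: 4+4+12 = 20
VLY → DOK → IVY → PIN → QRY → HUB: 3+3+4+4+12 = 26
The minimum is 20 min via VLY → PIN → QRY → HUB.

20 min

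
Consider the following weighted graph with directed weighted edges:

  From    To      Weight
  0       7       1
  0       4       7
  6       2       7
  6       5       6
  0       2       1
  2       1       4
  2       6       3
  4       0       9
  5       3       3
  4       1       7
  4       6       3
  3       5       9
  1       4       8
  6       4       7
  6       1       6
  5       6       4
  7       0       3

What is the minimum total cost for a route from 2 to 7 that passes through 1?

22

Shortest 2→1: 2 → 1 = 4
Shortest 1→7: 1 → 4 → 0 → 7 = 18
Total via 1: 4 + 18 = 22.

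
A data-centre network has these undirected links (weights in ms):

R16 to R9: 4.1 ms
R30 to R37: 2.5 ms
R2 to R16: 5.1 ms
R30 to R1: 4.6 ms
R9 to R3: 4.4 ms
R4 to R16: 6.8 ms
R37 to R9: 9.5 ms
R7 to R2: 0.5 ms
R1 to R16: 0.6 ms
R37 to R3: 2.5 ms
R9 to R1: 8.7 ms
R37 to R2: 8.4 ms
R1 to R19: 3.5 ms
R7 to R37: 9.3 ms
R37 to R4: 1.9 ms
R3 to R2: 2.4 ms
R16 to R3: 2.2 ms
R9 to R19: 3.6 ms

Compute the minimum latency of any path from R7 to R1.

5.7 ms

Running Dijkstra from R7:
R7: 0
R2: 0.5  (via R7)
R3: 2.9  (via R2)
R16: 5.1  (via R3)
R37: 5.4  (via R3)
R1: 5.7  (via R16)
Shortest route: R7 → R2 → R3 → R16 → R1 = 5.7 ms.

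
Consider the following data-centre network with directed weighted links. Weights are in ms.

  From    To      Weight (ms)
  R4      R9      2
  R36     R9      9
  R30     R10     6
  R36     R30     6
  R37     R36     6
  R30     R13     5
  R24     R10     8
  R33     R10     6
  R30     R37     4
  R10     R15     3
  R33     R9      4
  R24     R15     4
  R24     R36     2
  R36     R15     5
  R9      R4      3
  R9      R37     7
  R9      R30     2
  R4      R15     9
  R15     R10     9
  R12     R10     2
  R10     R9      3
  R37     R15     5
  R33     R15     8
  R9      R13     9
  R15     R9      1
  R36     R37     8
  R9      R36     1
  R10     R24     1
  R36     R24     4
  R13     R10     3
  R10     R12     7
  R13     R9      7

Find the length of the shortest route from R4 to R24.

7 ms

Candidate routes:
R4–R9–R30–R10–R24: 2+2+6+1 = 11
R4–R9–R36–R24: 2+1+4 = 7
R4–R15–R9–R36–R24: 9+1+1+4 = 15
R4–R9–R30–R13–R10–R24: 2+2+5+3+1 = 13
Cheapest is R4–R9–R36–R24 at 7 ms.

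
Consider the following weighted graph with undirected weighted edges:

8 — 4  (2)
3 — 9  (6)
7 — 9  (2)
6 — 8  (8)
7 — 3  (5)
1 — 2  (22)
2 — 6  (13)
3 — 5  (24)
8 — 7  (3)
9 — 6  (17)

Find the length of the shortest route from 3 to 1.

51

Compare a few routes:
3 → 7 → 8 → 6 → 2 → 1: 5+3+8+13+22 = 51
3 → 9 → 7 → 8 → 6 → 2 → 1: 6+2+3+8+13+22 = 54
3 → 9 → 6 → 2 → 1: 6+17+13+22 = 58
3 → 7 → 9 → 6 → 2 → 1: 5+2+17+13+22 = 59
Cheapest is 3 → 7 → 8 → 6 → 2 → 1 at 51.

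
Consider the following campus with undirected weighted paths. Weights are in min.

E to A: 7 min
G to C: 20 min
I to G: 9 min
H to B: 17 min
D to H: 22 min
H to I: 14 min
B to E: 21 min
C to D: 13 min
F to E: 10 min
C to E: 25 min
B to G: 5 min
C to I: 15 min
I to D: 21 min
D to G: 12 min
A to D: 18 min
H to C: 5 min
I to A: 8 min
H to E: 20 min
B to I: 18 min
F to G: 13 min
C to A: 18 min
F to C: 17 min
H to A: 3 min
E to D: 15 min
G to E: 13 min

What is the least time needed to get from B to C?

22 min

Settle nodes by increasing distance from B:
B: 0
G: 5  (via B)
I: 14  (via G)
D: 17  (via G)
H: 17  (via B)
E: 18  (via G)
F: 18  (via G)
A: 20  (via H)
C: 22  (via H)
Shortest route: B–H–C = 22 min.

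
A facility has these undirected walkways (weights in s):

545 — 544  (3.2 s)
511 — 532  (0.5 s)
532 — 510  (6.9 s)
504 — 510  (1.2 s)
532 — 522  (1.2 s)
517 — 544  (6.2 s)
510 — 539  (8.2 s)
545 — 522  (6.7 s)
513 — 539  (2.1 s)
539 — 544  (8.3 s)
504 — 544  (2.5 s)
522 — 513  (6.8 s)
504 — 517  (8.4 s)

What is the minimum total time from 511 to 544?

Enumerating some paths:
511 - 532 - 522 - 513 - 539 - 544: 0.5+1.2+6.8+2.1+8.3 = 18.9
511 - 532 - 522 - 545 - 544: 0.5+1.2+6.7+3.2 = 11.6
511 - 532 - 510 - 504 - 544: 0.5+6.9+1.2+2.5 = 11.1
The minimum is 11.1 s via 511 - 532 - 510 - 504 - 544.

11.1 s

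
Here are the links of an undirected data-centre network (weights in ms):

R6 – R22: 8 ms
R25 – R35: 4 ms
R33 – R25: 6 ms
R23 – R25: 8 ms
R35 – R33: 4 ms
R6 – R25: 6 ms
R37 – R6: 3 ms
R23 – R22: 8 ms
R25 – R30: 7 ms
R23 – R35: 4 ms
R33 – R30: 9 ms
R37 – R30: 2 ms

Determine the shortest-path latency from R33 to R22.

Settle nodes by increasing distance from R33:
R33: 0
R35: 4  (via R33)
R25: 6  (via R33)
R23: 8  (via R35)
R30: 9  (via R33)
R37: 11  (via R30)
R6: 12  (via R25)
R22: 16  (via R23)
Shortest route: R33 → R35 → R23 → R22 = 16 ms.

16 ms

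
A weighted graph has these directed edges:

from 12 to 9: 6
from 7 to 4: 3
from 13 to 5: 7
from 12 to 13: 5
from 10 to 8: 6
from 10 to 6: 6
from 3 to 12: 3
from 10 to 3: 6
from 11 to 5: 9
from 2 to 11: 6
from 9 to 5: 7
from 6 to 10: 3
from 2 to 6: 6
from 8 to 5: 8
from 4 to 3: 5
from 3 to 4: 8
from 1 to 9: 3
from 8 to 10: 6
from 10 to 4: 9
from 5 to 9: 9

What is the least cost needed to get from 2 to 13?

23

Shortest distances from 2:
2: 0
6: 6  (via 2)
11: 6  (via 2)
10: 9  (via 6)
3: 15  (via 10)
5: 15  (via 11)
8: 15  (via 10)
4: 18  (via 10)
12: 18  (via 3)
13: 23  (via 12)
Shortest route: 2–6–10–3–12–13 = 23.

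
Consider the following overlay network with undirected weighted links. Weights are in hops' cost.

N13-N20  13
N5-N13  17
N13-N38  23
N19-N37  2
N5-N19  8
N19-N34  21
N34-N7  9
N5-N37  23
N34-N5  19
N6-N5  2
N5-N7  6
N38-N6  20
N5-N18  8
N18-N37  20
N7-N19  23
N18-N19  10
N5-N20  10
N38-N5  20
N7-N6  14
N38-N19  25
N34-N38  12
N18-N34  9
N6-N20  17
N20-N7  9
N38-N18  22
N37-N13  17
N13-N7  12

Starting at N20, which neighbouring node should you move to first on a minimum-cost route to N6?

N5

Enumerating some paths:
N20–N7–N5–N6: 9+6+2 = 17
N20–N5–N6: 10+2 = 12
N20–N6: 17 = 17
The minimum is 12 hops' cost via N20–N5–N6.
So from N20 the first move is to N5.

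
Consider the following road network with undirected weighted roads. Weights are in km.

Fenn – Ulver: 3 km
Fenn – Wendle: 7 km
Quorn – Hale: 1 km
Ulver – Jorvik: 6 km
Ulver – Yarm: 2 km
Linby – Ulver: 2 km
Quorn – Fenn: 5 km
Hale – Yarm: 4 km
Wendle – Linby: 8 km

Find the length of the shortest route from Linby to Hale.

8 km

Settle nodes by increasing distance from Linby:
Linby: 0
Ulver: 2  (via Linby)
Yarm: 4  (via Ulver)
Fenn: 5  (via Ulver)
Wendle: 8  (via Linby)
Hale: 8  (via Yarm)
Shortest route: Linby → Ulver → Yarm → Hale = 8 km.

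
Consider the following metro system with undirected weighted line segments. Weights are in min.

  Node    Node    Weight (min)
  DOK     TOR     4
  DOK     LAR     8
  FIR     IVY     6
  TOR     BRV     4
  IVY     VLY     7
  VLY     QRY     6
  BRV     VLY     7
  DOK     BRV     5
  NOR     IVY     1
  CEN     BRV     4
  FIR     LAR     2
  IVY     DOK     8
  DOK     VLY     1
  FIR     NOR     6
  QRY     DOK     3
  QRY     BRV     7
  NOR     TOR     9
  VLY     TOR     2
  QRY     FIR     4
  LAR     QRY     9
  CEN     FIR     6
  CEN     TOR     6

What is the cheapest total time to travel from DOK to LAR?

Enumerating some paths:
DOK → QRY → FIR → LAR: 3+4+2 = 9
DOK → QRY → LAR: 3+9 = 12
DOK → LAR: 8 = 8
Cheapest is DOK → LAR at 8 min.

8 min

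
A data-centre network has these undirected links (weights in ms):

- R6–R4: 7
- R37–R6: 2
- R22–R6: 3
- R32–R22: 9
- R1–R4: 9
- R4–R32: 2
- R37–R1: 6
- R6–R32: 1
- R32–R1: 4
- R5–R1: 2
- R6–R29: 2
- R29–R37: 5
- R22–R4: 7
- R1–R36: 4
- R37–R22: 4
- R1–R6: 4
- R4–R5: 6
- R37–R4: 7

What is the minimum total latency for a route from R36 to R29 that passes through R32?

Best R36 to R32: R36 → R1 → R32 costing 8
Best R32 to R29: R32 → R6 → R29 costing 3
Total via R32: 8 + 3 = 11 ms.

11 ms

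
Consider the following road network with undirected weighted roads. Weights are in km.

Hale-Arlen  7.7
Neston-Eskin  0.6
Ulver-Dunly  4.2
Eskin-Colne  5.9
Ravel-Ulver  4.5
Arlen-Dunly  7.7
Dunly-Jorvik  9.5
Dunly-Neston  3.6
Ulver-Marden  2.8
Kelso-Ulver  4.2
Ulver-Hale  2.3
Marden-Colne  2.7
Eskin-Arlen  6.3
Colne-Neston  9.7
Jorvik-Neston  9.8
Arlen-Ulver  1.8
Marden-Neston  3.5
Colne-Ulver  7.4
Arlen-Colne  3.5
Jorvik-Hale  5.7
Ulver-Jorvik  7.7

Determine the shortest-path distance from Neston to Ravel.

Candidate routes:
Neston - Dunly - Ulver - Ravel: 3.6+4.2+4.5 = 12.3
Neston - Marden - Ulver - Ravel: 3.5+2.8+4.5 = 10.8
Neston - Eskin - Arlen - Ulver - Ravel: 0.6+6.3+1.8+4.5 = 13.2
Neston - Marden - Colne - Arlen - Ulver - Ravel: 3.5+2.7+3.5+1.8+4.5 = 16
Cheapest is Neston - Marden - Ulver - Ravel at 10.8 km.

10.8 km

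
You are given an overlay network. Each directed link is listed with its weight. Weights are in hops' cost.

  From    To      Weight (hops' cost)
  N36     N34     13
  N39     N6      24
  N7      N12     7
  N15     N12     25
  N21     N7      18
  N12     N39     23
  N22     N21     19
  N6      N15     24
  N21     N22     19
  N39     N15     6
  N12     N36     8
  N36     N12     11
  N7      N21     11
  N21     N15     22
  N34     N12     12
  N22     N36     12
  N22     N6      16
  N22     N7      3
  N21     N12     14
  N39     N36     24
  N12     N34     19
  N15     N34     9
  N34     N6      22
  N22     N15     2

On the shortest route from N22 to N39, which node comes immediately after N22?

Enumerating some paths:
N22 → N36 → N12 → N39: 12+11+23 = 46
N22 → N15 → N34 → N12 → N39: 2+9+12+23 = 46
N22 → N15 → N12 → N39: 2+25+23 = 50
N22 → N7 → N12 → N39: 3+7+23 = 33
Cheapest is N22 → N7 → N12 → N39 at 33 hops' cost.
So from N22 the first move is to N7.

N7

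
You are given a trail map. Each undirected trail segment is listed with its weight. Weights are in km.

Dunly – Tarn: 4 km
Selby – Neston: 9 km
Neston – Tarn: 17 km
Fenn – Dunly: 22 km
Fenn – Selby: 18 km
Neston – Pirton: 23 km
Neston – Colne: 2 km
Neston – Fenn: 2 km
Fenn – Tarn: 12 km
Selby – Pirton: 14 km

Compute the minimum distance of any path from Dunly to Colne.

20 km

Settle nodes by increasing distance from Dunly:
Dunly: 0
Tarn: 4  (via Dunly)
Fenn: 16  (via Tarn)
Neston: 18  (via Fenn)
Colne: 20  (via Neston)
Shortest route: Dunly–Tarn–Fenn–Neston–Colne = 20 km.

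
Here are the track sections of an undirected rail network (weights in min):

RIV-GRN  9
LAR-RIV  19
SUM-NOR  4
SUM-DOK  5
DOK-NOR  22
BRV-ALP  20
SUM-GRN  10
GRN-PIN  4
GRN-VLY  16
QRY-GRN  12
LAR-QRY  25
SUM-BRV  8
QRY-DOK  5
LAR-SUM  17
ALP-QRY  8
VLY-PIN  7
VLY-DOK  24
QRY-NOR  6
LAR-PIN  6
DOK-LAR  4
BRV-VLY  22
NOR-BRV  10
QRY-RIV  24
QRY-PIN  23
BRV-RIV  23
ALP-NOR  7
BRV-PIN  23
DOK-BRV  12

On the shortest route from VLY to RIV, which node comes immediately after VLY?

Enumerating some paths:
VLY - GRN - RIV: 16+9 = 25
VLY - PIN - GRN - RIV: 7+4+9 = 20
The minimum is 20 min via VLY - PIN - GRN - RIV.
So from VLY the first move is to PIN.

PIN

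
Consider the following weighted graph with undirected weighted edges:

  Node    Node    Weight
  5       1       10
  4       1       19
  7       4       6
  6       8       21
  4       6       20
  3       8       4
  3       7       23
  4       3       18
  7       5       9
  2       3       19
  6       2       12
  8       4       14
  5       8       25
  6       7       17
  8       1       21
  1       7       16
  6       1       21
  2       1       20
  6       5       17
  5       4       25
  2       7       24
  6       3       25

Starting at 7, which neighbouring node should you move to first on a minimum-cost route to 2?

Compare a few routes:
7 - 6 - 2: 17+12 = 29
7 - 2: 24 = 24
The minimum is 24 via 7 - 2.
So from 7 the first move is to 2.

2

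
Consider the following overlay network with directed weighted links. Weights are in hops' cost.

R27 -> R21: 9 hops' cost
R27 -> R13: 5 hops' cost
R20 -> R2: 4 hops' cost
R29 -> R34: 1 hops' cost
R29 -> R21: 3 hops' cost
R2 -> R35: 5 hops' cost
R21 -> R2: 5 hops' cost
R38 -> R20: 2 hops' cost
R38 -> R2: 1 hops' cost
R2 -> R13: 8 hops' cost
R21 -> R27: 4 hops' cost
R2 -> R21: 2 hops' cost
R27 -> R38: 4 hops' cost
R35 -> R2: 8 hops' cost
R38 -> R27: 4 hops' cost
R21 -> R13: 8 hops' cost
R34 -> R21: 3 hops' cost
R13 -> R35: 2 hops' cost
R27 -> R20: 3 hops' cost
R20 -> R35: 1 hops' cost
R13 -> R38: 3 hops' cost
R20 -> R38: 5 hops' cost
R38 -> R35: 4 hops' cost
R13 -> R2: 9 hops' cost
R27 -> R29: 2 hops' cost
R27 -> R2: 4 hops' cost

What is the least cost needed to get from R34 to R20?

10 hops' cost

Candidate routes:
R34–R21–R27–R20: 3+4+3 = 10
R34–R21–R27–R38–R20: 3+4+4+2 = 13
The minimum is 10 hops' cost via R34–R21–R27–R20.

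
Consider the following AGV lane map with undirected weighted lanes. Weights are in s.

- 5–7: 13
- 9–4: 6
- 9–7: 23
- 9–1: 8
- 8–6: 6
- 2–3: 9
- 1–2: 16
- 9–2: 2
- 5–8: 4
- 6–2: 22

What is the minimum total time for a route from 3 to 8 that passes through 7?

51 s

Shortest 3→7: 3 → 2 → 9 → 7 = 34
Best 7 to 8: 7 → 5 → 8 costing 17
Total via 7: 34 + 17 = 51 s.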